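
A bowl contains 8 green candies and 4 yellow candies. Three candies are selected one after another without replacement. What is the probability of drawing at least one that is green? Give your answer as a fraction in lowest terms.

P(no green) = 4/12 × 3/11 × 2/10 = 24/1320 = 1/55.
P(at least one) = 1 − 1/55 = 54/55.

54/55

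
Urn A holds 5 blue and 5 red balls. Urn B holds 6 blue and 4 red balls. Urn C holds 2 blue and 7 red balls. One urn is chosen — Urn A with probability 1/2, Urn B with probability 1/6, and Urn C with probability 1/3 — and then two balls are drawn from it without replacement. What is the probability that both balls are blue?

From Urn A: P(both blue) = (5/10)(4/9) = 2/9.
From Urn B: P(both blue) = (6/10)(5/9) = 1/3.
From Urn C: P(both blue) = (2/9)(1/8) = 1/36.
Total probability = (1/2)(2/9) + (1/6)(1/3) + (1/3)(1/36) = 19/108.

19/108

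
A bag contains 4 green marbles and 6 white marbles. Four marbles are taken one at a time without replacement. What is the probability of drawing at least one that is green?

P(no green) = 6/10 × 5/9 × 4/8 × 3/7 = 360/5040 = 1/14.
P(at least one) = 1 − 1/14 = 13/14.

13/14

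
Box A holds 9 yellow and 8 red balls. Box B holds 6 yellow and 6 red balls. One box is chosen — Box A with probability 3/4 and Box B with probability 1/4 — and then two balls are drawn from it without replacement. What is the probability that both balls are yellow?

From Box A: P(both yellow) = (9/17)(8/16) = 9/34.
From Box B: P(both yellow) = (6/12)(5/11) = 5/22.
Total probability = (3/4)(9/34) + (1/4)(5/22) = 191/748.

191/748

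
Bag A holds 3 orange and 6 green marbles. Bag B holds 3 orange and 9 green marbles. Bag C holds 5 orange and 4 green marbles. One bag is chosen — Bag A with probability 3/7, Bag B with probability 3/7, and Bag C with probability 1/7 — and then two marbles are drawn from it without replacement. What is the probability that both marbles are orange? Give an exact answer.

From Bag A: P(both orange) = (3/9)(2/8) = 1/12.
From Bag B: P(both orange) = (3/12)(2/11) = 1/22.
From Bag C: P(both orange) = (5/9)(4/8) = 5/18.
Total probability = (3/7)(1/12) + (3/7)(1/22) + (1/7)(5/18) = 263/2772.

263/2772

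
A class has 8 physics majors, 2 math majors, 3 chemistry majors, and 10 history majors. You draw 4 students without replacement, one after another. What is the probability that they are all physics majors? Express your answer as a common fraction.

2/253

P = 8/23 × 7/22 × 6/21 × 5/20 = 1680/212520 = 2/253.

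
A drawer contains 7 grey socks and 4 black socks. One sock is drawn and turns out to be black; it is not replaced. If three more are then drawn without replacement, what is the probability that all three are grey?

After the first draw, 7 of the remaining 10 socks are grey.
P = 7/10 × 6/9 × 5/8 = 210/720 = 7/24.

7/24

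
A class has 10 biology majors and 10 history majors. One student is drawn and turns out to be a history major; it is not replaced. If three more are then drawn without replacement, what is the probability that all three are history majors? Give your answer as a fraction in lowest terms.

With the first student removed, 9 history majors remain out of 19.
P = 9/19 × 8/18 × 7/17 = 504/5814 = 28/323.

28/323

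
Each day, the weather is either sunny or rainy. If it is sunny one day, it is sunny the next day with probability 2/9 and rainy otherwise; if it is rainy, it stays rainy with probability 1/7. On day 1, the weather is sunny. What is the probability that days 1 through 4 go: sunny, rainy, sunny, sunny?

Day 1 is given. For each transition, use the conditional probability from the current state:
P(rainy | sunny) = 7/9; P(sunny | rainy) = 6/7; P(sunny | sunny) = 2/9.
P = 7/9 × 6/7 × 2/9 = 84/567 = 4/27.

4/27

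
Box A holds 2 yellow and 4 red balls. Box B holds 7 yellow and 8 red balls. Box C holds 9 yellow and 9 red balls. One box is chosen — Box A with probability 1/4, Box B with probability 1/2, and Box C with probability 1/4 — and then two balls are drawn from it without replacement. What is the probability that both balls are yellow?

179/1020

From Box A: P(both yellow) = (2/6)(1/5) = 1/15.
From Box B: P(both yellow) = (7/15)(6/14) = 1/5.
From Box C: P(both yellow) = (9/18)(8/17) = 4/17.
Total probability = (1/4)(1/15) + (1/2)(1/5) + (1/4)(4/17) = 179/1020.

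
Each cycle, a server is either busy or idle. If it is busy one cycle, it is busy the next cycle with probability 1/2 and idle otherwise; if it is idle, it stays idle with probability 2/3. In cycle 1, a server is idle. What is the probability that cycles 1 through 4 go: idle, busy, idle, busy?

Cycle 1 is given. For each transition, use the conditional probability from the current state:
P(busy | idle) = 1/3; P(idle | busy) = 1/2; P(busy | idle) = 1/3.
P = 1/3 × 1/2 × 1/3 = 1/18.

1/18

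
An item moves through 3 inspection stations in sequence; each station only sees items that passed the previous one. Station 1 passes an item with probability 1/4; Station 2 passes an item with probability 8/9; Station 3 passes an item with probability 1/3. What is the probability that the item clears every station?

2/27

Multiplying along the chain,
P = 1/4 × 8/9 × 1/3 = 8/108 = 2/27.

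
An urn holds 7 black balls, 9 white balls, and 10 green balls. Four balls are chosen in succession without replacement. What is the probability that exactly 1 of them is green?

One ordering (green drawn first) has probability 10/26 × 16/25 × 15/24 × 14/23 = 33600/358800 = 28/299.
There are C(4,1) = 4 such orderings, each equally likely, so P = 4 × 28/299 = 112/299.

112/299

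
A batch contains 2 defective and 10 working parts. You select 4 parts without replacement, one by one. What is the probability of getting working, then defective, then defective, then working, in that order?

1/66

Chain rule:
P = 10/12 × 2/11 × 1/10 × 9/9 = 180/11880 = 1/66.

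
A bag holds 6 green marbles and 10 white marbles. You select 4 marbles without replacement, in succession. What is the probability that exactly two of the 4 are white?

135/364

One ordering (white drawn first) has probability 10/16 × 9/15 × 6/14 × 5/13 = 2700/43680 = 45/728.
There are C(4,2) = 6 such orderings, each equally likely, so P = 6 × 45/728 = 135/364.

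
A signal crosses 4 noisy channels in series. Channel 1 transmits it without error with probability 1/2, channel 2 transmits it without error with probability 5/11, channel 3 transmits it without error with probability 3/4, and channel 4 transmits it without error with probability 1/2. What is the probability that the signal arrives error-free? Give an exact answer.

15/176

The events are sequential, so multiply the conditional probabilities:
P = 1/2 × 5/11 × 3/4 × 1/2 = 15/176.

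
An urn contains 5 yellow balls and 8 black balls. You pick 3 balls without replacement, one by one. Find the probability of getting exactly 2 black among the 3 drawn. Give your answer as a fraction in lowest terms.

70/143

One ordering (black drawn first) has probability 8/13 × 7/12 × 5/11 = 280/1716 = 70/429.
There are C(3,2) = 3 such orderings, each equally likely, so P = 3 × 70/429 = 70/143.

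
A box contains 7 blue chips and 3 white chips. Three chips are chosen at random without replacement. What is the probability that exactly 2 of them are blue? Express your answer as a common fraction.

One ordering (blue drawn first) has probability 7/10 × 6/9 × 3/8 = 126/720 = 7/40.
There are C(3,2) = 3 such orderings, each equally likely, so P = 3 × 7/40 = 21/40.

21/40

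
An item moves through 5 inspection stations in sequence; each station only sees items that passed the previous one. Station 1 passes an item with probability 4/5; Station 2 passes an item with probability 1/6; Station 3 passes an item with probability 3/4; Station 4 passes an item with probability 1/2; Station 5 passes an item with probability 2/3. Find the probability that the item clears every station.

The events are sequential, so multiply the conditional probabilities:
P = 4/5 × 1/6 × 3/4 × 1/2 × 2/3 = 24/720 = 1/30.

1/30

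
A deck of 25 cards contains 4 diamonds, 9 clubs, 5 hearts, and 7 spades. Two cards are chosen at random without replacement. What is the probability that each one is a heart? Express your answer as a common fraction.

P(every draw is a heart) = 5/25 × 4/24 = 20/600 = 1/30.

1/30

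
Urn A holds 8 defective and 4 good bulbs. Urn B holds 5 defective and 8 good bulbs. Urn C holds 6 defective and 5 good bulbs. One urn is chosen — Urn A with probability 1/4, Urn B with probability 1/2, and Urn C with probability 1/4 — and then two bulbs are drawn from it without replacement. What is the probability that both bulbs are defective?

409/1716

From Urn A: P(both defective) = (8/12)(7/11) = 14/33.
From Urn B: P(both defective) = (5/13)(4/12) = 5/39.
From Urn C: P(both defective) = (6/11)(5/10) = 3/11.
Total probability = (1/4)(14/33) + (1/2)(5/39) + (1/4)(3/11) = 409/1716.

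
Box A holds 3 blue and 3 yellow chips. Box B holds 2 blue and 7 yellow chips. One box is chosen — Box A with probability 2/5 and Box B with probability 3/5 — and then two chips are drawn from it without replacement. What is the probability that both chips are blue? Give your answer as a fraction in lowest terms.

29/300

From Box A: P(both blue) = (3/6)(2/5) = 1/5.
From Box B: P(both blue) = (2/9)(1/8) = 1/36.
Total probability = (2/5)(1/5) + (3/5)(1/36) = 29/300.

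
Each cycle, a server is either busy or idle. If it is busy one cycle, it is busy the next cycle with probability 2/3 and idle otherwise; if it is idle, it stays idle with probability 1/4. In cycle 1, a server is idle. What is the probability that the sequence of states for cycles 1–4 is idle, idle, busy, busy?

1/8

Cycle 1 is given. For each transition, use the conditional probability from the current state:
P(idle | idle) = 1/4; P(busy | idle) = 3/4; P(busy | busy) = 2/3.
P = 1/4 × 3/4 × 2/3 = 6/48 = 1/8.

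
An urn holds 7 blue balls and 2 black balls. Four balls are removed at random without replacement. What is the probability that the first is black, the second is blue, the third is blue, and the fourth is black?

Each draw changes the counts, so multiply the conditional probabilities along the sequence:
P = 2/9 × 7/8 × 6/7 × 1/6 = 84/3024 = 1/36.

1/36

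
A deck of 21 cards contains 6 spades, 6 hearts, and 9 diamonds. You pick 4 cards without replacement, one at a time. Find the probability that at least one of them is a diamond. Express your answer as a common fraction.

P(no diamonds) = 12/21 × 11/20 × 10/19 × 9/18 = 11880/143640 = 11/133.
P(at least one) = 1 − 11/133 = 122/133.

122/133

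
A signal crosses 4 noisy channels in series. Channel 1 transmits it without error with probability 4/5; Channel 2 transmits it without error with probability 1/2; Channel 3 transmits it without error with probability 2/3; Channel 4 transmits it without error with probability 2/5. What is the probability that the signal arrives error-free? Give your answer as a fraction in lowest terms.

Each stage is reached only if all earlier stages succeed, so
P = 4/5 × 1/2 × 2/3 × 2/5 = 16/150 = 8/75.

8/75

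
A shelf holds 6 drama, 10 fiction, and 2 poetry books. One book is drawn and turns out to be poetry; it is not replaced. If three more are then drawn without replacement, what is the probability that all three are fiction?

With the first book removed, 10 fiction remain out of 17.
P = 10/17 × 9/16 × 8/15 = 720/4080 = 3/17.

3/17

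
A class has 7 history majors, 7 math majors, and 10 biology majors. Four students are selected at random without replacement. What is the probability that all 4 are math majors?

P(all math majors) = 7/24 × 6/23 × 5/22 × 4/21 = 840/255024 = 5/1518.

5/1518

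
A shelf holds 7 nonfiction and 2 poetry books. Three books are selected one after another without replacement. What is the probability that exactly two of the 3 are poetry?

One ordering (poetry drawn first) has probability 2/9 × 1/8 × 7/7 = 14/504 = 1/36.
There are C(3,2) = 3 such orderings, each equally likely, so P = 3 × 1/36 = 1/12.

1/12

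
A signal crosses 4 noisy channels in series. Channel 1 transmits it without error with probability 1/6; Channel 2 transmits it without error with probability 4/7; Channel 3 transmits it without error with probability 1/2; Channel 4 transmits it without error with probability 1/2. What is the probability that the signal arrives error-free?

Multiplying along the chain,
P = 1/6 × 4/7 × 1/2 × 1/2 = 4/168 = 1/42.

1/42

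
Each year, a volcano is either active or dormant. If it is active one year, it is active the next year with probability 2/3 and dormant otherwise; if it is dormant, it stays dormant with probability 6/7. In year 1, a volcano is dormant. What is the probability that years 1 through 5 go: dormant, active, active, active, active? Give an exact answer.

8/189

Year 1 is given. For each transition, use the conditional probability from the current state:
P(active | dormant) = 1/7; P(active | active) = 2/3; P(active | active) = 2/3; P(active | active) = 2/3.
P = 1/7 × 2/3 × 2/3 × 2/3 = 8/189.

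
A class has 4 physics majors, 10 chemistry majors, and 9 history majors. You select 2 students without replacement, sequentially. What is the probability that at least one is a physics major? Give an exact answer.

P(no physics majors) = 19/23 × 18/22 = 342/506 = 171/253.
P(at least one) = 1 − 171/253 = 82/253.

82/253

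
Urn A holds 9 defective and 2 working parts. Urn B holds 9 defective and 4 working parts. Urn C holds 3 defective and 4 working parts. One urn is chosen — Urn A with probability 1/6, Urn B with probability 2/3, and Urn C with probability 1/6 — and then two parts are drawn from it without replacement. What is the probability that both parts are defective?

13231/30030

From Urn A: P(both defective) = (9/11)(8/10) = 36/55.
From Urn B: P(both defective) = (9/13)(8/12) = 6/13.
From Urn C: P(both defective) = (3/7)(2/6) = 1/7.
Total probability = (1/6)(36/55) + (2/3)(6/13) + (1/6)(1/7) = 13231/30030.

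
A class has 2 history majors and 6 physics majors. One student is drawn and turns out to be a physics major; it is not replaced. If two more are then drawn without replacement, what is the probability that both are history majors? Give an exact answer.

With the first student removed, 2 history majors remain out of 7.
P = 2/7 × 1/6 = 2/42 = 1/21.

1/21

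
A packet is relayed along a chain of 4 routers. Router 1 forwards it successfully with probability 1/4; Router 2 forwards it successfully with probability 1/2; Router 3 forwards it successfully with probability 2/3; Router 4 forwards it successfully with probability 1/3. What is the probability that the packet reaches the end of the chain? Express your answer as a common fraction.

The events are sequential, so multiply the conditional probabilities:
P = 1/4 × 1/2 × 2/3 × 1/3 = 2/72 = 1/36.

1/36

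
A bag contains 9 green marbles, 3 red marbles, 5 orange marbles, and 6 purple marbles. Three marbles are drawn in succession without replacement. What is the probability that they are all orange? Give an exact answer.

P = 5/23 × 4/22 × 3/21 = 60/10626 = 10/1771.

10/1771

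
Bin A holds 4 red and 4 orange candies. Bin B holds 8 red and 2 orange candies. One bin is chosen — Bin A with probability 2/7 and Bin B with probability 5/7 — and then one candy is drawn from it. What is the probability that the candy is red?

5/7

From Bin A: P(red) = 4/8.
From Bin B: P(red) = 8/10.
Total probability = (2/7)(4/8) + (5/7)(8/10) = 5/7.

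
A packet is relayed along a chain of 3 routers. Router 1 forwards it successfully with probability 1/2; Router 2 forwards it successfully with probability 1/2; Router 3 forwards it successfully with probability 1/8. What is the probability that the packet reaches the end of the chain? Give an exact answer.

Multiplying along the chain,
P = 1/2 × 1/2 × 1/8 = 1/32.

1/32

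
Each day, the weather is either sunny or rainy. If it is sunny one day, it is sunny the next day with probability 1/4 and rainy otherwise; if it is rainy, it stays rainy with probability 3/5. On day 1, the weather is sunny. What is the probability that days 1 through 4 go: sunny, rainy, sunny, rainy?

9/40

Day 1 is given. For each transition, use the conditional probability from the current state:
P(rainy | sunny) = 3/4; P(sunny | rainy) = 2/5; P(rainy | sunny) = 3/4.
P = 3/4 × 2/5 × 3/4 = 18/80 = 9/40.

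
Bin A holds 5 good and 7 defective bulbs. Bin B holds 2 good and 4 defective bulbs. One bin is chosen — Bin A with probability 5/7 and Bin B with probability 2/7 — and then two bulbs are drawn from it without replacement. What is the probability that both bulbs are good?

7/55

From Bin A: P(both good) = (5/12)(4/11) = 5/33.
From Bin B: P(both good) = (2/6)(1/5) = 1/15.
Total probability = (5/7)(5/33) + (2/7)(1/15) = 7/55.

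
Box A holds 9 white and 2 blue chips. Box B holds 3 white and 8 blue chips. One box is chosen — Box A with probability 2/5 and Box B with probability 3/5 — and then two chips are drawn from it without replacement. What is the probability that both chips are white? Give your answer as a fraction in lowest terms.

From Box A: P(both white) = (9/11)(8/10) = 36/55.
From Box B: P(both white) = (3/11)(2/10) = 3/55.
Total probability = (2/5)(36/55) + (3/5)(3/55) = 81/275.

81/275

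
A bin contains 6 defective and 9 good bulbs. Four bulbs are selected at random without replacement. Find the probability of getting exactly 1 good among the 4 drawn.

12/91

One ordering (good drawn first) has probability 9/15 × 6/14 × 5/13 × 4/12 = 1080/32760 = 3/91.
There are C(4,1) = 4 such orderings, each equally likely, so P = 4 × 3/91 = 12/91.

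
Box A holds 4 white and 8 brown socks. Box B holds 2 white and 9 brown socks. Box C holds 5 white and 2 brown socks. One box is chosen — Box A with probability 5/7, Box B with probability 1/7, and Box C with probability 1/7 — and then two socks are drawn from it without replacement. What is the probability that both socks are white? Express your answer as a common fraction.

From Box A: P(both white) = (4/12)(3/11) = 1/11.
From Box B: P(both white) = (2/11)(1/10) = 1/55.
From Box C: P(both white) = (5/7)(4/6) = 10/21.
Total probability = (5/7)(1/11) + (1/7)(1/55) + (1/7)(10/21) = 1096/8085.

1096/8085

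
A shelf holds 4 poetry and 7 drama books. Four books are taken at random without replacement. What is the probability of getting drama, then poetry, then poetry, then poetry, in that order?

7/330

Each draw changes the counts, so multiply the conditional probabilities along the sequence:
P = 7/11 × 4/10 × 3/9 × 2/8 = 168/7920 = 7/330.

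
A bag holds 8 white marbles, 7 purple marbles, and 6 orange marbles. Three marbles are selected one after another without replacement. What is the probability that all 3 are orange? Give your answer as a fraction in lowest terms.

2/133

P = 6/21 × 5/20 × 4/19 = 120/7980 = 2/133.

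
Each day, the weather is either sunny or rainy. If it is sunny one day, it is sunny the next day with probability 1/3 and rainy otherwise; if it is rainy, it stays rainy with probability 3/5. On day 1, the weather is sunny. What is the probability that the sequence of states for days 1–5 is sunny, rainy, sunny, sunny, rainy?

Day 1 is given. For each transition, use the conditional probability from the current state:
P(rainy | sunny) = 2/3; P(sunny | rainy) = 2/5; P(sunny | sunny) = 1/3; P(rainy | sunny) = 2/3.
P = 2/3 × 2/5 × 1/3 × 2/3 = 8/135.

8/135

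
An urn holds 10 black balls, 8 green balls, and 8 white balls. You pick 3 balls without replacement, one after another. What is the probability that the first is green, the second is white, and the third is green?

Each draw changes the counts, so multiply the conditional probabilities along the sequence:
P = 8/26 × 8/25 × 7/24 = 448/15600 = 28/975.

28/975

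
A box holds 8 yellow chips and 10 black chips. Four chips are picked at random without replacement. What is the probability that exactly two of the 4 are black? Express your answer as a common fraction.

One ordering (black drawn first) has probability 10/18 × 9/17 × 8/16 × 7/15 = 5040/73440 = 7/102.
There are C(4,2) = 6 such orderings, each equally likely, so P = 6 × 7/102 = 7/17.

7/17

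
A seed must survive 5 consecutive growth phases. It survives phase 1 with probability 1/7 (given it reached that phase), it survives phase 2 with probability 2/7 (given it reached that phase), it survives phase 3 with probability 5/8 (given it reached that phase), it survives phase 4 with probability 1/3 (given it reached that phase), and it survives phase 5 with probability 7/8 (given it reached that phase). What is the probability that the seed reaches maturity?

The events are sequential, so multiply the conditional probabilities:
P = 1/7 × 2/7 × 5/8 × 1/3 × 7/8 = 70/9408 = 5/672.

5/672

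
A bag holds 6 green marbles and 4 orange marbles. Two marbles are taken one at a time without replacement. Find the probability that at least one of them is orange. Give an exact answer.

2/3

P(no orange) = 6/10 × 5/9 = 30/90 = 1/3.
P(at least one) = 1 − 1/3 = 2/3.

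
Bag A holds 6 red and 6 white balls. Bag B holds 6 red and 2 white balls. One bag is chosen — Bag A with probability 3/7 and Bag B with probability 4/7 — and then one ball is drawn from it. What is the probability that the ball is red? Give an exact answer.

9/14

From Bag A: P(red) = 6/12.
From Bag B: P(red) = 6/8.
Total probability = (3/7)(6/12) + (4/7)(6/8) = 9/14.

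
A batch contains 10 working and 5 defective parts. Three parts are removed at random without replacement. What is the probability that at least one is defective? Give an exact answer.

67/91

P(no defective) = 10/15 × 9/14 × 8/13 = 720/2730 = 24/91.
P(at least one) = 1 − 24/91 = 67/91.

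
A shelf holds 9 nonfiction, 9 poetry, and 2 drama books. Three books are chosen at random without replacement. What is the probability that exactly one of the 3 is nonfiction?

33/76

One ordering (nonfiction drawn first) has probability 9/20 × 11/19 × 10/18 = 990/6840 = 11/76.
There are C(3,1) = 3 such orderings, each equally likely, so P = 3 × 11/76 = 33/76.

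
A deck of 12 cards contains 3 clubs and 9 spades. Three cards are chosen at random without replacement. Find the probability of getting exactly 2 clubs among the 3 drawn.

27/220

One ordering (clubs drawn first) has probability 3/12 × 2/11 × 9/10 = 54/1320 = 9/220.
There are C(3,2) = 3 such orderings, each equally likely, so P = 3 × 9/220 = 27/220.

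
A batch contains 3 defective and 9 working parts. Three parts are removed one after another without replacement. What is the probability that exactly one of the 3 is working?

One ordering (working drawn first) has probability 9/12 × 3/11 × 2/10 = 54/1320 = 9/220.
There are C(3,1) = 3 such orderings, each equally likely, so P = 3 × 9/220 = 27/220.

27/220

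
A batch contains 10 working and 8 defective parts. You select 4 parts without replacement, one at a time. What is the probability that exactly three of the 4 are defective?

One ordering (defective drawn first) has probability 8/18 × 7/17 × 6/16 × 10/15 = 3360/73440 = 7/153.
There are C(4,3) = 4 such orderings, each equally likely, so P = 4 × 7/153 = 28/153.

28/153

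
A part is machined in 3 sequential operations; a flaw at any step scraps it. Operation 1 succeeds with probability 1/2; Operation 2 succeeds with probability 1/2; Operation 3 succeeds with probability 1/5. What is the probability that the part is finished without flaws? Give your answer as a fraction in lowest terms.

1/20

The events are sequential, so multiply the conditional probabilities:
P = 1/2 × 1/2 × 1/5 = 1/20.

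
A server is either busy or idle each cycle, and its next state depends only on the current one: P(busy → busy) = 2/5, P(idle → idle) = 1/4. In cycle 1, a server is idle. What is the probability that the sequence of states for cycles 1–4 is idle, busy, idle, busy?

Cycle 1 is given. For each transition, use the conditional probability from the current state:
P(busy | idle) = 3/4; P(idle | busy) = 3/5; P(busy | idle) = 3/4.
P = 3/4 × 3/5 × 3/4 = 27/80.

27/80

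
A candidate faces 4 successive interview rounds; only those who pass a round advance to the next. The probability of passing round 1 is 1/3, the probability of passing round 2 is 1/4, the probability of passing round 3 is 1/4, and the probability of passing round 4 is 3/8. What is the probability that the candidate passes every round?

Each stage is reached only if all earlier stages succeed, so
P = 1/3 × 1/4 × 1/4 × 3/8 = 3/384 = 1/128.

1/128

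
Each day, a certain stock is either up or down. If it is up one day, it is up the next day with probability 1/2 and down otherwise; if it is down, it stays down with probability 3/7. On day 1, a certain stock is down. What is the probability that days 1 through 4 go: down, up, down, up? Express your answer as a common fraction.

Day 1 is given. For each transition, use the conditional probability from the current state:
P(up | down) = 4/7; P(down | up) = 1/2; P(up | down) = 4/7.
P = 4/7 × 1/2 × 4/7 = 16/98 = 8/49.

8/49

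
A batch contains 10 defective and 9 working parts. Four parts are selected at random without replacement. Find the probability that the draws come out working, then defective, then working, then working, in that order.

35/646

Multiply the probability of each draw given the previous ones:
P = 9/19 × 10/18 × 8/17 × 7/16 = 5040/93024 = 35/646.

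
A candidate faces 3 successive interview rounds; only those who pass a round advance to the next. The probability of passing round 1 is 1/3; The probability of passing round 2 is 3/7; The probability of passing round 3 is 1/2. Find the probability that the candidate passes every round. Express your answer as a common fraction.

1/14

Each stage is reached only if all earlier stages succeed, so
P = 1/3 × 3/7 × 1/2 = 3/42 = 1/14.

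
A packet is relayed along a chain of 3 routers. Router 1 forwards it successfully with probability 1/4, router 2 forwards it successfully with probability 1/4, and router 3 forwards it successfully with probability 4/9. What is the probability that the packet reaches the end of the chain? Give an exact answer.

1/36

Multiplying along the chain,
P = 1/4 × 1/4 × 4/9 = 4/144 = 1/36.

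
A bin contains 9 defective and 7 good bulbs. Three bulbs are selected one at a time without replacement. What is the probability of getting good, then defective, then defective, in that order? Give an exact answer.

3/20

Chain rule:
P = 7/16 × 9/15 × 8/14 = 504/3360 = 3/20.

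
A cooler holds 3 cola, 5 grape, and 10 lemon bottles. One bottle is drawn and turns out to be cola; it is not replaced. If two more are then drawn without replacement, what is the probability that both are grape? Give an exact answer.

5/68

After the first draw, 5 of the remaining 17 bottles are grape.
P = 5/17 × 4/16 = 20/272 = 5/68.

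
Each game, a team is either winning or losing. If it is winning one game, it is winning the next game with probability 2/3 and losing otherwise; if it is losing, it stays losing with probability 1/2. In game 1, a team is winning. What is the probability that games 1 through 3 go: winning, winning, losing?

2/9

Game 1 is given. For each transition, use the conditional probability from the current state:
P(winning | winning) = 2/3; P(losing | winning) = 1/3.
P = 2/3 × 1/3 = 2/9.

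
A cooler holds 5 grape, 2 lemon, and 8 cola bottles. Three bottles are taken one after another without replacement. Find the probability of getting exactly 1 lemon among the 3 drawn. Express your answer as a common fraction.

12/35

One ordering (lemon drawn first) has probability 2/15 × 13/14 × 12/13 = 312/2730 = 4/35.
There are C(3,1) = 3 such orderings, each equally likely, so P = 3 × 4/35 = 12/35.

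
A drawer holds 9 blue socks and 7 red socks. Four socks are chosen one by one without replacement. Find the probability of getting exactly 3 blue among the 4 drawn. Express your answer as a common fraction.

21/65

One ordering (blue drawn first) has probability 9/16 × 8/15 × 7/14 × 7/13 = 3528/43680 = 21/260.
There are C(4,3) = 4 such orderings, each equally likely, so P = 4 × 21/260 = 21/65.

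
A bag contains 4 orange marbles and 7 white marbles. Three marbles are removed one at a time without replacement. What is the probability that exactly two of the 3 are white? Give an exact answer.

28/55

One ordering (white drawn first) has probability 7/11 × 6/10 × 4/9 = 168/990 = 28/165.
There are C(3,2) = 3 such orderings, each equally likely, so P = 3 × 28/165 = 28/55.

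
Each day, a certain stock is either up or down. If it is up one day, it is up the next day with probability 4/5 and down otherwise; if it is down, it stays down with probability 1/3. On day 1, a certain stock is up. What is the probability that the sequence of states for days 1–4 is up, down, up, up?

Day 1 is given. For each transition, use the conditional probability from the current state:
P(down | up) = 1/5; P(up | down) = 2/3; P(up | up) = 4/5.
P = 1/5 × 2/3 × 4/5 = 8/75.

8/75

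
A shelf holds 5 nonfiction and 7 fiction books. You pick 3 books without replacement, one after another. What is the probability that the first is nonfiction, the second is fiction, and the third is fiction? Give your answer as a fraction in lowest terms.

Multiply the probability of each draw given the previous ones:
P = 5/12 × 7/11 × 6/10 = 210/1320 = 7/44.

7/44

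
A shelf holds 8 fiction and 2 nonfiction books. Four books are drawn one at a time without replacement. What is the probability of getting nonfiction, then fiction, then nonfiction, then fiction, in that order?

1/45

Each draw changes the counts, so multiply the conditional probabilities along the sequence:
P = 2/10 × 8/9 × 1/8 × 7/7 = 112/5040 = 1/45.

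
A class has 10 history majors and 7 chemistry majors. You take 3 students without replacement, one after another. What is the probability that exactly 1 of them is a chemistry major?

63/136

One ordering (a chemistry major drawn first) has probability 7/17 × 10/16 × 9/15 = 630/4080 = 21/136.
There are C(3,1) = 3 such orderings, each equally likely, so P = 3 × 21/136 = 63/136.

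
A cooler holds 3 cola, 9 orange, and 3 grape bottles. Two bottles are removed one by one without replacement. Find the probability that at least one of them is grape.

13/35

P(no grape) = 12/15 × 11/14 = 132/210 = 22/35.
P(at least one) = 1 − 22/35 = 13/35.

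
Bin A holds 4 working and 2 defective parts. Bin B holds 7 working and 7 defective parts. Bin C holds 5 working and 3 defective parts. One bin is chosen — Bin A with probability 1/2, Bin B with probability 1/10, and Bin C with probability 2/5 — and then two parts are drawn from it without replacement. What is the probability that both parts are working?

From Bin A: P(both working) = (4/6)(3/5) = 2/5.
From Bin B: P(both working) = (7/14)(6/13) = 3/13.
From Bin C: P(both working) = (5/8)(4/7) = 5/14.
Total probability = (1/2)(2/5) + (1/10)(3/13) + (2/5)(5/14) = 333/910.

333/910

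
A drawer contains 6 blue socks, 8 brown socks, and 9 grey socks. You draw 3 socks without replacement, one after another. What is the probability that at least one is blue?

1091/1771

P(no blue) = 17/23 × 16/22 × 15/21 = 4080/10626 = 680/1771.
P(at least one) = 1 − 680/1771 = 1091/1771.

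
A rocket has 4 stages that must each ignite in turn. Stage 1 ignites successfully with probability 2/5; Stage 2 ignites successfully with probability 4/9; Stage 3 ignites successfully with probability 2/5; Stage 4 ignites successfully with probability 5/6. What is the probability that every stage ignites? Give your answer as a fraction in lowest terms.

8/135

Each stage is reached only if all earlier stages succeed, so
P = 2/5 × 4/9 × 2/5 × 5/6 = 80/1350 = 8/135.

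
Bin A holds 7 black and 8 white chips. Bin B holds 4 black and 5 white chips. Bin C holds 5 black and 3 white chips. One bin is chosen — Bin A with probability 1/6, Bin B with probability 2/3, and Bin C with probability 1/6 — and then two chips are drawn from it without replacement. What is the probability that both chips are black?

From Bin A: P(both black) = (7/15)(6/14) = 1/5.
From Bin B: P(both black) = (4/9)(3/8) = 1/6.
From Bin C: P(both black) = (5/8)(4/7) = 5/14.
Total probability = (1/6)(1/5) + (2/3)(1/6) + (1/6)(5/14) = 257/1260.

257/1260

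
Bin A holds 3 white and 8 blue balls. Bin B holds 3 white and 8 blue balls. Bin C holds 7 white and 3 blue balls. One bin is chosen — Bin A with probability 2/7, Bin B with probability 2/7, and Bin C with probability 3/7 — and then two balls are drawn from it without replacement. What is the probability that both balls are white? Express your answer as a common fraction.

89/385

From Bin A: P(both white) = (3/11)(2/10) = 3/55.
From Bin B: P(both white) = (3/11)(2/10) = 3/55.
From Bin C: P(both white) = (7/10)(6/9) = 7/15.
Total probability = (2/7)(3/55) + (2/7)(3/55) + (3/7)(7/15) = 89/385.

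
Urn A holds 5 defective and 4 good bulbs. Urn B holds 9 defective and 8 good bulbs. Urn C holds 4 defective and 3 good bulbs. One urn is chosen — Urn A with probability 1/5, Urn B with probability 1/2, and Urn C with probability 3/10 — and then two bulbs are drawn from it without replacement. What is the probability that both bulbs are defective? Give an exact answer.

5861/21420

From Urn A: P(both defective) = (5/9)(4/8) = 5/18.
From Urn B: P(both defective) = (9/17)(8/16) = 9/34.
From Urn C: P(both defective) = (4/7)(3/6) = 2/7.
Total probability = (1/5)(5/18) + (1/2)(9/34) + (3/10)(2/7) = 5861/21420.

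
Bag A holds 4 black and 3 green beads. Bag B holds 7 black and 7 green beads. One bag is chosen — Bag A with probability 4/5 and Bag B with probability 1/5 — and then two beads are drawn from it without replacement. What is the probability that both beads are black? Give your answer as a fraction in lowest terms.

25/91

From Bag A: P(both black) = (4/7)(3/6) = 2/7.
From Bag B: P(both black) = (7/14)(6/13) = 3/13.
Total probability = (4/5)(2/7) + (1/5)(3/13) = 25/91.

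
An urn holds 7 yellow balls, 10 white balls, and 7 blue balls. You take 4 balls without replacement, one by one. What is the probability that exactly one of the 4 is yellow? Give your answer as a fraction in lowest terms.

340/759

One ordering (yellow drawn first) has probability 7/24 × 17/23 × 16/22 × 15/21 = 28560/255024 = 85/759.
There are C(4,1) = 4 such orderings, each equally likely, so P = 4 × 85/759 = 340/759.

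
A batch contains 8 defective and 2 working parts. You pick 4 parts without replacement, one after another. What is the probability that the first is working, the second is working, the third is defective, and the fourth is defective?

1/45

Each draw changes the counts, so multiply the conditional probabilities along the sequence:
P = 2/10 × 1/9 × 8/8 × 7/7 = 112/5040 = 1/45.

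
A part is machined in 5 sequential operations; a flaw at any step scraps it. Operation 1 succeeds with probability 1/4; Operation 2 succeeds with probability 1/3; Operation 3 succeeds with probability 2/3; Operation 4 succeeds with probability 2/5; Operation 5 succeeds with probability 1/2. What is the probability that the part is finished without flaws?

Multiplying along the chain,
P = 1/4 × 1/3 × 2/3 × 2/5 × 1/2 = 4/360 = 1/90.

1/90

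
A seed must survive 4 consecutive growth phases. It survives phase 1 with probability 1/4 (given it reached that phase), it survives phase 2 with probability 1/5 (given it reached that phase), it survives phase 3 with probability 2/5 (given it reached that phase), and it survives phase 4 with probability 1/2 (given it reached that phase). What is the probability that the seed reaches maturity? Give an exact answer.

1/100

Each stage is reached only if all earlier stages succeed, so
P = 1/4 × 1/5 × 2/5 × 1/2 = 2/200 = 1/100.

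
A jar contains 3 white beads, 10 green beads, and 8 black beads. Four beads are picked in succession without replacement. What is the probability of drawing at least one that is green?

377/399

P(no green) = 11/21 × 10/20 × 9/19 × 8/18 = 7920/143640 = 22/399.
P(at least one) = 1 − 22/399 = 377/399.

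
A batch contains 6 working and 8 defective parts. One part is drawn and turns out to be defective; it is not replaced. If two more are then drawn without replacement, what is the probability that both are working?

With the first part removed, 6 working remain out of 13.
P = 6/13 × 5/12 = 30/156 = 5/26.

5/26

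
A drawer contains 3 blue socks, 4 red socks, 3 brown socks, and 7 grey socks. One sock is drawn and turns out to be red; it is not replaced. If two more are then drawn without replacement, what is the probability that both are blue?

1/40

With the first sock removed, 3 blue remain out of 16.
P = 3/16 × 2/15 = 6/240 = 1/40.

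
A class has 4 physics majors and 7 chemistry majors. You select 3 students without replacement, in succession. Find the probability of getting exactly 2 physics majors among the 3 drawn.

One ordering (physics majors drawn first) has probability 4/11 × 3/10 × 7/9 = 84/990 = 14/165.
There are C(3,2) = 3 such orderings, each equally likely, so P = 3 × 14/165 = 14/55.

14/55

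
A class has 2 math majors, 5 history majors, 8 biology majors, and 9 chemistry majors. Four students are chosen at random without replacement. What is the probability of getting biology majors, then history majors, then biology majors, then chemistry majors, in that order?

Each draw changes the counts, so multiply the conditional probabilities along the sequence:
P = 8/24 × 5/23 × 7/22 × 9/21 = 2520/255024 = 5/506.

5/506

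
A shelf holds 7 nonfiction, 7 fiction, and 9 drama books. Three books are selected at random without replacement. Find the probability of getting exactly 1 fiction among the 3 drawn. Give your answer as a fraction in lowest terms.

120/253

One ordering (fiction drawn first) has probability 7/23 × 16/22 × 15/21 = 1680/10626 = 40/253.
There are C(3,1) = 3 such orderings, each equally likely, so P = 3 × 40/253 = 120/253.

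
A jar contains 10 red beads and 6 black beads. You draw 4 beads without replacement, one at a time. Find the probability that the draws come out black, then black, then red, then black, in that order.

Multiply the probability of each draw given the previous ones:
P = 6/16 × 5/15 × 10/14 × 4/13 = 1200/43680 = 5/182.

5/182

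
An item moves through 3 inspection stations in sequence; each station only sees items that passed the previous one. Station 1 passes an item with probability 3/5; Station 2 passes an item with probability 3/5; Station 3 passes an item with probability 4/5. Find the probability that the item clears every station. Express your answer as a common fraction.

36/125

Each stage is reached only if all earlier stages succeed, so
P = 3/5 × 3/5 × 4/5 = 36/125.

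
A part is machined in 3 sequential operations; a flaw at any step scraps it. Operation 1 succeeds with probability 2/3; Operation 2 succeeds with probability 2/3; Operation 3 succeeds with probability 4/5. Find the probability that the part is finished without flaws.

16/45

Each stage is reached only if all earlier stages succeed, so
P = 2/3 × 2/3 × 4/5 = 16/45.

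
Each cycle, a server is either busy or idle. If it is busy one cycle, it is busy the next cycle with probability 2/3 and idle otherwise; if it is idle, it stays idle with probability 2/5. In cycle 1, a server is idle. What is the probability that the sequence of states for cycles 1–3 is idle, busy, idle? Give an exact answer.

Cycle 1 is given. For each transition, use the conditional probability from the current state:
P(busy | idle) = 3/5; P(idle | busy) = 1/3.
P = 3/5 × 1/3 = 3/15 = 1/5.

1/5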